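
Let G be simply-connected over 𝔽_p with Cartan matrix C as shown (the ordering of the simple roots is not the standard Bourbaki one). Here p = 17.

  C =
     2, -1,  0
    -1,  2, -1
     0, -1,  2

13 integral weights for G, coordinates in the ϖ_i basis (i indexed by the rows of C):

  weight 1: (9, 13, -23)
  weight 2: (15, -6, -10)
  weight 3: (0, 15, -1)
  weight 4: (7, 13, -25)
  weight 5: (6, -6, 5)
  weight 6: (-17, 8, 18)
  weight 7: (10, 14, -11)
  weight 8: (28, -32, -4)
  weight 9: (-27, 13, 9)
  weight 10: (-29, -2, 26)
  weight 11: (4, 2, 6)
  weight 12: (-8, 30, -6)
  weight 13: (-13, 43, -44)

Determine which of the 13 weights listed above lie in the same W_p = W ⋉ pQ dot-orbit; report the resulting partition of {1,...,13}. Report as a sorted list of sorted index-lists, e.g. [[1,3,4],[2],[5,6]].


Cartan matrix: type A_3 (|W|=24); un-permuting the 3 rows.

Folding the 13 weights λ_j+ρ into Ā_17 (reps in the given 3-coord order):

  1: (5, 3, 7);  2: (2, 9, 5);  3: (1, 16, 0);  4: (5, 3, 7);  5: (2, 5, 1);  6: (2, 5, 1);  7: (2, 5, 1);  8: (2, 12, 0);  9: (5, 3, 7);  10: (2, 5, 1);  11: (5, 3, 7);  12: (5, 3, 7);  13: (2, 5, 1)

Grouping the 13 weights by Ā_17-representative: 5 linkage classes.

[[1, 4, 9, 11, 12], [2], [3], [5, 6, 7, 10, 13], [8]]


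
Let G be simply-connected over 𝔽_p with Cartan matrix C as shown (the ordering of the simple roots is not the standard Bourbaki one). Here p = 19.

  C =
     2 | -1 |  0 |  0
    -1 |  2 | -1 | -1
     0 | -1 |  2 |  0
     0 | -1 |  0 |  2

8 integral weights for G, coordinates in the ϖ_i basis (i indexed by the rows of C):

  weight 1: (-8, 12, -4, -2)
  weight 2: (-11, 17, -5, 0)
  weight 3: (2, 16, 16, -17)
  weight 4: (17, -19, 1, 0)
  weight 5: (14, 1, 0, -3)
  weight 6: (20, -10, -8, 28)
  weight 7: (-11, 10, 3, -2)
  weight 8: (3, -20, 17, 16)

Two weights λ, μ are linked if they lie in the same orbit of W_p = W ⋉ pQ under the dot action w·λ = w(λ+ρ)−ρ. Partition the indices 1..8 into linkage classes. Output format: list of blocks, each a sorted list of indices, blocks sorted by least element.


D_4 Cartan matrix, 4 simple roots permuted; ρ=(1,1,1,1).

λ_j+ρ reflected into Ā_19 (⟨·,θ^∨⟩≤19); 4-tuples as given:

  λ_1+ρ ↦ (7, 2, 3, 1)
  λ_2+ρ ↦ (10, 0, 4, 1)
  λ_3+ρ ↦ (15, 0, 1, 2)
  λ_4+ρ ↦ (15, 0, 1, 2)
  λ_5+ρ ↦ (15, 0, 1, 2)
  λ_6+ρ ↦ (7, 2, 3, 1)
  λ_7+ρ ↦ (10, 0, 4, 1)
  λ_8+ρ ↦ (15, 0, 1, 2)

Grouping the 8 weights by Ā_19-representative: 3 linkage classes.

[[1, 6], [2, 7], [3, 4, 5, 8]]


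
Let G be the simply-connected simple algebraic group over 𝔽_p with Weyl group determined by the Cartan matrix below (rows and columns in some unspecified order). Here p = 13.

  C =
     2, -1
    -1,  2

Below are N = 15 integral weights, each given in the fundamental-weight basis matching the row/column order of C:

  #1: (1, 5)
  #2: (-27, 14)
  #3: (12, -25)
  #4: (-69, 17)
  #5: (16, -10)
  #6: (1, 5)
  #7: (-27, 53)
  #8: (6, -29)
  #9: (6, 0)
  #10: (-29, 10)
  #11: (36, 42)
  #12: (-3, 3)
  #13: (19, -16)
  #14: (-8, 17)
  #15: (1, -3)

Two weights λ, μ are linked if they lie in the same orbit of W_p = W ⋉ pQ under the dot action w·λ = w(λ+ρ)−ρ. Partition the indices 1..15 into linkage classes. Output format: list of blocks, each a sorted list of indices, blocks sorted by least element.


Root system A_2: the 2×2 matrix C matches after relabeling.

Alcove-folded reps (p=13, 15 weights, presented ϖ-order):

  λ_1+ρ ↦ (2, 6)
  λ_2+ρ ↦ (0, 2)
  λ_3+ρ ↦ (0, 2)
  λ_4+ρ ↦ (3, 2)
  λ_5+ρ ↦ (4, 5)
  λ_6+ρ ↦ (2, 6)
  λ_7+ρ ↦ (0, 2)
  λ_8+ρ ↦ (2, 6)
  λ_9+ρ ↦ (7, 1)
  λ_10+ρ ↦ (2, 2)
  λ_11+ρ ↦ (2, 2)
  λ_12+ρ ↦ (2, 2)
  λ_13+ρ ↦ (2, 6)
  λ_14+ρ ↦ (2, 6)
  λ_15+ρ ↦ (0, 2)

The 15 indices split into 6 linkage classes (same alcove rep ⇔ same W_13-dot-orbit):

[[1, 6, 8, 13, 14], [2, 3, 7, 15], [4], [5], [9], [10, 11, 12]]


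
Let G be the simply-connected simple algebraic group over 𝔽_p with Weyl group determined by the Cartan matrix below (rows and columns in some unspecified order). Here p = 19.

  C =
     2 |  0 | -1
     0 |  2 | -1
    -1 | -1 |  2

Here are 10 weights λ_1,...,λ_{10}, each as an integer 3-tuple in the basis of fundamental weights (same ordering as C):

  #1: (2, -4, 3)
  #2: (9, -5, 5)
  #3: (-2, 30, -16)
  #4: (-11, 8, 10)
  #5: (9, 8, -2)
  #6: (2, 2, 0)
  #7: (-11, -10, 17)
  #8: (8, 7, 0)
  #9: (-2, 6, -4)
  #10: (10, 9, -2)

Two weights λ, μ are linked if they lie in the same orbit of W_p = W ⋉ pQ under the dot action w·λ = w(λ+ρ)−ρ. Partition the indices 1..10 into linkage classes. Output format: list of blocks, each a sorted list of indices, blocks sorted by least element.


C ↔ A_3 under row/col permutation; |W(A_3)| = 24.

W_19-reps of the 10 weights in Ā_19 (same 3-coord order as C):

  1: (3, 3, 1);  2: (10, 4, 2);  3: (3, 3, 1);  4: (9, 8, 1);  5: (9, 8, 1);  6: (3, 3, 1);  7: (9, 8, 1);  8: (9, 8, 1);  9: (3, 3, 1);  10: (9, 8, 1)

These 10 weights hit 3 W_19-dot-orbits; sizes (4, 1, 5):

[[1, 3, 6, 9], [2], [4, 5, 7, 8, 10]]


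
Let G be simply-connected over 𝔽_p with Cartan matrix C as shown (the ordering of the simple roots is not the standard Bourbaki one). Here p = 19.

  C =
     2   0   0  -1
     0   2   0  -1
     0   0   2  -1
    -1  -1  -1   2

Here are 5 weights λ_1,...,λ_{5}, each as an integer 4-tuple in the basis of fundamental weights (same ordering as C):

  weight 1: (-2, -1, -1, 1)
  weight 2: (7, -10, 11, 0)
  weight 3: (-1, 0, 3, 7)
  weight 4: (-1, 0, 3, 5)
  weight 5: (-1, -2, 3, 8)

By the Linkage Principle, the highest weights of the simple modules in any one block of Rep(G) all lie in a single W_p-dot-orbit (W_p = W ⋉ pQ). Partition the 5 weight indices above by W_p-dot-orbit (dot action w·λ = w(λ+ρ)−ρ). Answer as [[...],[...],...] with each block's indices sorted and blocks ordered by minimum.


Type D_4, rank 4, |W|=192; reorder rows/cols to standard.

Each λ_j+ρ reduced to Ā_19; 4-tuples below use C's row order:

    λ_1 → (1, 0, 0, 1)
    λ_2 → (0, 1, 4, 6)
    λ_3 → (0, 1, 4, 6)
    λ_4 → (0, 1, 4, 6)
    λ_5 → (0, 1, 4, 6)

Grouping the 5 weights by Ā_19-representative: 2 linkage classes.

[[1], [2, 3, 4, 5]]


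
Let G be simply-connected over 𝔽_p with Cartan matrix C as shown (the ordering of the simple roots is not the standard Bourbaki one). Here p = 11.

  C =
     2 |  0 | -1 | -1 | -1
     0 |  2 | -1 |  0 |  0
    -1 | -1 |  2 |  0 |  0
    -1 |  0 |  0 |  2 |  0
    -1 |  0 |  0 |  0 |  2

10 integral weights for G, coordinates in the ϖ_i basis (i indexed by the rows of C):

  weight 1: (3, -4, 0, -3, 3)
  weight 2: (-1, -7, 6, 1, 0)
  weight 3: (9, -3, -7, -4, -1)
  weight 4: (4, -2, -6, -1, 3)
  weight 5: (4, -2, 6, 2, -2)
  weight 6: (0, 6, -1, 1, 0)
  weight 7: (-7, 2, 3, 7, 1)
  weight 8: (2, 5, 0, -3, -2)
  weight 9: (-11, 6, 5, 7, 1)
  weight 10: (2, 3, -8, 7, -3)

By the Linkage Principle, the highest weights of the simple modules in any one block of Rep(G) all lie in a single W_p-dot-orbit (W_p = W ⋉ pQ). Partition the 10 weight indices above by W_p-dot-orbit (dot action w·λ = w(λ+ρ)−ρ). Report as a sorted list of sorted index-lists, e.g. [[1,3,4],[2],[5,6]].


Type D_5, rank 5, |W|=1920; reorder rows/cols to standard.

W_11-reps of the 10 weights in Ā_11 (same 5-coord order as C):

  [1] (0, 1, 2, 2, 4);  [2] (0, 6, 1, 2, 1);  [3] (0, 6, 1, 2, 1);  [4] (0, 5, 0, 1, 3);  [5] (1, 4, 0, 2, 0);  [6] (0, 6, 1, 2, 1);  [7] (0, 1, 2, 2, 4);  [8] (0, 6, 1, 2, 1);  [9] (0, 1, 2, 2, 4);  [10] (0, 1, 2, 2, 4)

Grouping the 10 weights by Ā_11-representative: 4 linkage classes.

[[1, 7, 9, 10], [2, 3, 6, 8], [4], [5]]


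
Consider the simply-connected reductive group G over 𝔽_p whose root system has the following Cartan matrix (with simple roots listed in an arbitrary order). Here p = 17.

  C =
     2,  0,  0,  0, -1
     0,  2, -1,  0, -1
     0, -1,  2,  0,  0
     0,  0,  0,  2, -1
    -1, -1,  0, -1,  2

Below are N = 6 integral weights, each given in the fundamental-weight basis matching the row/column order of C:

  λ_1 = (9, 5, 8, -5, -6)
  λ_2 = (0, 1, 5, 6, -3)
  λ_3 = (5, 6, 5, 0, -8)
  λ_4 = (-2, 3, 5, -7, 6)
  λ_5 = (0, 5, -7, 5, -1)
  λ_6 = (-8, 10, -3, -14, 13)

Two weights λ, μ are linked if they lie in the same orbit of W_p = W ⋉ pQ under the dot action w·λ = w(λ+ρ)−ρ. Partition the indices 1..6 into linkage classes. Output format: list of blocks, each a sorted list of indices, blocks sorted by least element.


Root system D_5: the 5×5 matrix C matches after relabeling.

W_17-reps of the 6 weights in Ā_17 (same 5-coord order as C):

    λ_1+ρ ↦ (1, 0, 6, 5, 1)
    λ_2+ρ ↦ (1, 0, 6, 5, 1)
    λ_3+ρ ↦ (1, 0, 6, 6, 0)
    λ_4+ρ ↦ (1, 0, 6, 6, 0)
    λ_5+ρ ↦ (1, 0, 6, 6, 0)
    λ_6+ρ ↦ (1, 0, 6, 5, 1)

Partition of {1..6} into 2 W_17-dot-orbits:

[[1, 2, 6], [3, 4, 5]]


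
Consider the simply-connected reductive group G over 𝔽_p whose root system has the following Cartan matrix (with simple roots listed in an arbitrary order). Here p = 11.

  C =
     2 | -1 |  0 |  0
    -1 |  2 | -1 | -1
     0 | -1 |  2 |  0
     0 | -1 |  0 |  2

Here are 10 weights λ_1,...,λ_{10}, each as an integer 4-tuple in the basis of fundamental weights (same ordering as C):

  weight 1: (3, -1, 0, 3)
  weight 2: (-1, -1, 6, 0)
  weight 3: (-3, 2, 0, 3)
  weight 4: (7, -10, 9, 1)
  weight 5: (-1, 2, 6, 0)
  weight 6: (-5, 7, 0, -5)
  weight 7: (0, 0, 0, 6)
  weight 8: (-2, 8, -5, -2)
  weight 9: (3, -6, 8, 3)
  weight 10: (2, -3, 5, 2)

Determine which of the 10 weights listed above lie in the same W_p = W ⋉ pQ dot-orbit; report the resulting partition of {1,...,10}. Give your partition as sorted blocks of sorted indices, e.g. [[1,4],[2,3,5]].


Dynkin diagram of C (from the 6 off-diagonal −1 entries): D_4.

Ā_11 reps of the 10 weights (D_4, coords as presented):

    [1] (4, 0, 1, 4)
    [2] (0, 0, 7, 1)
    [3] (2, 1, 1, 4)
    [4] (1, 1, 1, 7)
    [5] (0, 0, 7, 1)
    [6] (4, 0, 1, 4)
    [7] (1, 1, 1, 7)
    [8] (1, 2, 4, 1)
    [9] (1, 2, 4, 1)
    [10] (1, 2, 4, 1)

These 10 weights hit 5 W_11-dot-orbits; sizes (2, 2, 1, 2, 3):

[[1, 6], [2, 5], [3], [4, 7], [8, 9, 10]]


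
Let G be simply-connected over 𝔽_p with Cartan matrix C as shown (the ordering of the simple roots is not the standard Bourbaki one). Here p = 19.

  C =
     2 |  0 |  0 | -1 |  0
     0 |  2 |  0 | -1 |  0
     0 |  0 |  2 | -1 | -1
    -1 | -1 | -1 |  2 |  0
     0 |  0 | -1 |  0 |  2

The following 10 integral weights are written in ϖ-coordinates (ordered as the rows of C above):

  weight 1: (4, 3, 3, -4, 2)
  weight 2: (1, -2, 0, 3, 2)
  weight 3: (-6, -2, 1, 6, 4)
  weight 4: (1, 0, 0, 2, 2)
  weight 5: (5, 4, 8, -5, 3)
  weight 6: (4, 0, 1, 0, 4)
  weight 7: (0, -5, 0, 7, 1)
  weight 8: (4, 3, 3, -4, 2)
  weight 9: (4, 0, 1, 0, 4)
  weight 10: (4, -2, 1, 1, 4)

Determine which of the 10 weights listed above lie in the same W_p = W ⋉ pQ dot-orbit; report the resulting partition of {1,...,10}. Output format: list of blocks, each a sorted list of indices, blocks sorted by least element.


C ↔ D_5 under row/col permutation; |W(D_5)| = 1920.

Ā_19 reps of the 10 weights (D_5, coords as presented):

  λ_1 → (2, 1, 1, 3, 3);  λ_2 → (2, 1, 1, 3, 3);  λ_3 → (5, 1, 2, 1, 5);  λ_4 → (2, 1, 1, 3, 3);  λ_5 → (2, 1, 1, 3, 3);  λ_6 → (5, 1, 2, 1, 5);  λ_7 → (1, 4, 1, 4, 2);  λ_8 → (2, 1, 1, 3, 3);  λ_9 → (5, 1, 2, 1, 5);  λ_10 → (5, 1, 2, 1, 5)

Partition of {1..10} into 3 W_19-dot-orbits:

[[1, 2, 4, 5, 8], [3, 6, 9, 10], [7]]


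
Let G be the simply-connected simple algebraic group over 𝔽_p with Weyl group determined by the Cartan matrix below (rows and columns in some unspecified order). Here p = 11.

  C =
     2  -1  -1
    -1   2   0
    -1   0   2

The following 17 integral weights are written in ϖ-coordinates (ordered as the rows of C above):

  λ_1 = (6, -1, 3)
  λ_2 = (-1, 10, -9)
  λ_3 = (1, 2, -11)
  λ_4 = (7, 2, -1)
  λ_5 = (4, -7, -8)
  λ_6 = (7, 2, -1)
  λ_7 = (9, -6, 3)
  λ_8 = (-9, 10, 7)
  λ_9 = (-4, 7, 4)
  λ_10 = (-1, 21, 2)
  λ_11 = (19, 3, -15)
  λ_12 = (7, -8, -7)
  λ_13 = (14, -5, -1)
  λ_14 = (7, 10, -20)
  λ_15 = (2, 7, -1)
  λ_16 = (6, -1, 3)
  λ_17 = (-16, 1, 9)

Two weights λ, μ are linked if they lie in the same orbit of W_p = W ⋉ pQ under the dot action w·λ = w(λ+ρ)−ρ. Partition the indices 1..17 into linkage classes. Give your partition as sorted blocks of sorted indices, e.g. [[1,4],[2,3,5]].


C ↔ A_3 under row/col permutation; |W(A_3)| = 24.

Alcove-folded reps (p=11, 17 weights, presented ϖ-order):

  1: (7, 0, 4)
  2: (8, 3, 0)
  3: (3, 5, 2)
  4: (8, 3, 0)
  5: (5, 2, 1)
  6: (8, 3, 0)
  7: (5, 2, 1)
  8: (8, 3, 0)
  9: (3, 5, 2)
  10: (8, 3, 0)
  11: (1, 6, 2)
  12: (5, 2, 1)
  13: (7, 0, 4)
  14: (3, 8, 0)
  15: (3, 8, 0)
  16: (7, 0, 4)
  17: (1, 6, 2)

6 distinct reps among the 17 weights ⇒ 6 W_11-linkage classes:

[[1, 13, 16], [2, 4, 6, 8, 10], [3, 9], [5, 7, 12], [11, 17], [14, 15]]


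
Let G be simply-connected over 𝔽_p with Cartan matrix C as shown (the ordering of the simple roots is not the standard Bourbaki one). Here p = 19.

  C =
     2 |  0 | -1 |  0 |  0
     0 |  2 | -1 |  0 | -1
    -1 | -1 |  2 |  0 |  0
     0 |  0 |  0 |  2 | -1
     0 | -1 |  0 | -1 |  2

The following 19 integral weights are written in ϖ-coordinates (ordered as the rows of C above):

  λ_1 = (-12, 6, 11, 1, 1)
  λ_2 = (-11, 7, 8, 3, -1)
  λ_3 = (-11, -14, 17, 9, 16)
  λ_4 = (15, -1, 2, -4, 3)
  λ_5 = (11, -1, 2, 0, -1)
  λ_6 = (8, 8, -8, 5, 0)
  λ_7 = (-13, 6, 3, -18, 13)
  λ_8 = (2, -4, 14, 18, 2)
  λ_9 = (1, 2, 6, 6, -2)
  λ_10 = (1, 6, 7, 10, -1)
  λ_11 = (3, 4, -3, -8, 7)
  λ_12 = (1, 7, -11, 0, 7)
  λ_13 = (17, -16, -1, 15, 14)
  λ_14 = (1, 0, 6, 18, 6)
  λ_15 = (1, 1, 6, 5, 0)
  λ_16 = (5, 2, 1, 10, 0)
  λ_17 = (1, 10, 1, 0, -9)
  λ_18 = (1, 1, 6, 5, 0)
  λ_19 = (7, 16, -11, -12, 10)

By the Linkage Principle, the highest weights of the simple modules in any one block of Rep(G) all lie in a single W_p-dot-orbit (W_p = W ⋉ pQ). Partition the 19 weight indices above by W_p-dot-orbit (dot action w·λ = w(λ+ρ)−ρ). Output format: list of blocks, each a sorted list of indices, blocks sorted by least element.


Dynkin diagram of C (from the 8 off-diagonal −1 entries): A_5.

λ_j+ρ reflected into Ā_19 (⟨·,θ^∨⟩≤19); 5-tuples as given:

  1: (7, 7, 1, 2, 0);  2: (7, 7, 1, 2, 0);  3: (5, 5, 3, 3, 1);  4: (12, 0, 3, 1, 0);  5: (12, 0, 3, 1, 0);  6: (2, 2, 7, 6, 1);  7: (2, 3, 2, 7, 1);  8: (12, 0, 3, 1, 0);  9: (2, 2, 7, 6, 1);  10: (7, 7, 1, 2, 0);  11: (2, 3, 2, 7, 1);  12: (8, 2, 0, 1, 6);  13: (12, 0, 3, 1, 0);  14: (7, 7, 1, 2, 0);  15: (2, 2, 7, 6, 1);  16: (2, 3, 2, 7, 1);  17: (2, 3, 2, 7, 1);  18: (2, 2, 7, 6, 1);  19: (7, 7, 1, 2, 0)

Grouping the 19 weights by Ā_19-representative: 6 linkage classes.

[[1, 2, 10, 14, 19], [3], [4, 5, 8, 13], [6, 9, 15, 18], [7, 11, 16, 17], [12]]


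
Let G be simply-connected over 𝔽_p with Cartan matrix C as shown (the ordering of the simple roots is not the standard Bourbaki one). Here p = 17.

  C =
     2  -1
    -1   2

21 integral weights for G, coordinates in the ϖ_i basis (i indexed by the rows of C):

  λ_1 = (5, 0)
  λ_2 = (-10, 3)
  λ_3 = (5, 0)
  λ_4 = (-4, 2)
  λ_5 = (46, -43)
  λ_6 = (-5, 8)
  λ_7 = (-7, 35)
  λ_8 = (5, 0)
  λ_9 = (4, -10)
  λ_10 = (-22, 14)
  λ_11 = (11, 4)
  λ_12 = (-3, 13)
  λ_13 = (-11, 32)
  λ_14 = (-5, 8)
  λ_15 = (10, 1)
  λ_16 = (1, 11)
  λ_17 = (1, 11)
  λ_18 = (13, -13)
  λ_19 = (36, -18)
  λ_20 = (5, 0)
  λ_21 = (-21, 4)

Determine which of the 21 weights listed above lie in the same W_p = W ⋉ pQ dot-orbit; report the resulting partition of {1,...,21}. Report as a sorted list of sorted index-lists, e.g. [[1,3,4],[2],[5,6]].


C ↔ A_2 under row/col permutation; |W(A_2)| = 6.

Ā_17 reps of the 21 weights (A_2, coords as presented):

  λ_1+ρ ↦ (6, 1)
  λ_2+ρ ↦ (4, 5)
  λ_3+ρ ↦ (6, 1)
  λ_4+ρ ↦ (3, 0)
  λ_5+ρ ↦ (4, 5)
  λ_6+ρ ↦ (4, 5)
  λ_7+ρ ↦ (11, 2)
  λ_8+ρ ↦ (6, 1)
  λ_9+ρ ↦ (4, 5)
  λ_10+ρ ↦ (11, 2)
  λ_11+ρ ↦ (12, 5)
  λ_12+ρ ↦ (2, 12)
  λ_13+ρ ↦ (6, 1)
  λ_14+ρ ↦ (4, 5)
  λ_15+ρ ↦ (11, 2)
  λ_16+ρ ↦ (2, 12)
  λ_17+ρ ↦ (2, 12)
  λ_18+ρ ↦ (2, 12)
  λ_19+ρ ↦ (3, 0)
  λ_20+ρ ↦ (6, 1)
  λ_21+ρ ↦ (2, 12)

Linkage partition of the 21 weights (6 classes, p=17):

[[1, 3, 8, 13, 20], [2, 5, 6, 9, 14], [4, 19], [7, 10, 15], [11], [12, 16, 17, 18, 21]]


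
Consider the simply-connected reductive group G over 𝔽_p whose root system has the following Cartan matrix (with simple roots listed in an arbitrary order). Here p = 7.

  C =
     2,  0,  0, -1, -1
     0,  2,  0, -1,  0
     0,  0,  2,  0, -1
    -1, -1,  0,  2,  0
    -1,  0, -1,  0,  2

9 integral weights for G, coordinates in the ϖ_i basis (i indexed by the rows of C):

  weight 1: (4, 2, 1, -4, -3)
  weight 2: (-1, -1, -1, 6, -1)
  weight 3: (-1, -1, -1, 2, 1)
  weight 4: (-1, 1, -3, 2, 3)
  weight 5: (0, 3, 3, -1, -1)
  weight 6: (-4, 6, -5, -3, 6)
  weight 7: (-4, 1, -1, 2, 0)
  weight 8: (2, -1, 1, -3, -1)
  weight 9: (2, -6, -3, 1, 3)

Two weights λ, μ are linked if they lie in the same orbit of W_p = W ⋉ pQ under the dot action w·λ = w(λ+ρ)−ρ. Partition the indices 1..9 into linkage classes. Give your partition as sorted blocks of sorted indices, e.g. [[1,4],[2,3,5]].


A_5 Cartan matrix, 5 simple roots permuted; ρ=(1,1,1,1,1).

Alcove-folded reps (p=7, 9 weights, presented ϖ-order):

    [1] (0, 0, 0, 3, 2)
    [2] (0, 0, 0, 7, 0)
    [3] (0, 0, 0, 3, 2)
    [4] (0, 0, 0, 3, 2)
    [5] (1, 2, 2, 0, 0)
    [6] (0, 0, 0, 3, 2)
    [7] (1, 2, 2, 0, 0)
    [8] (1, 2, 2, 0, 0)
    [9] (0, 0, 0, 3, 2)

These 9 weights hit 3 W_7-dot-orbits; sizes (5, 1, 3):

[[1, 3, 4, 6, 9], [2], [5, 7, 8]]


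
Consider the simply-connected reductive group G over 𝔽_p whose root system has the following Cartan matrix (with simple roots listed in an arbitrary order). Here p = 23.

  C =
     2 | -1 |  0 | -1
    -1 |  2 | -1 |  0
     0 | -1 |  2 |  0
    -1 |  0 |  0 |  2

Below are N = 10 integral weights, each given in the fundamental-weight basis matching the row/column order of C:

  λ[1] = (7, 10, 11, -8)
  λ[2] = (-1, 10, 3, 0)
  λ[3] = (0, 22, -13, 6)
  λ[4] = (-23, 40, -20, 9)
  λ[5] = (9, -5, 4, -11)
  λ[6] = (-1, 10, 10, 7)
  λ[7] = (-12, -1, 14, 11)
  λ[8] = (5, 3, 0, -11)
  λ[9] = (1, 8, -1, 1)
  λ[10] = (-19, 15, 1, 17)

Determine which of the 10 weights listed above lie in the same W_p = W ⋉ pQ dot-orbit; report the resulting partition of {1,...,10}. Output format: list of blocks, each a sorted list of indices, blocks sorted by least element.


Cartan matrix: type A_4 (|W|=120); un-permuting the 4 rows.

Alcove-folded reps (p=23, 10 weights, presented ϖ-order):

  [1] (0, 11, 4, 1);  [2] (0, 11, 4, 1);  [3] (0, 11, 4, 1);  [4] (4, 0, 1, 6);  [5] (4, 0, 1, 6);  [6] (0, 11, 4, 1);  [7] (0, 11, 4, 1);  [8] (4, 0, 1, 6);  [9] (2, 9, 0, 2);  [10] (16, 2, 0, 0)

Partition of {1..10} into 4 W_23-dot-orbits:

[[1, 2, 3, 6, 7], [4, 5, 8], [9], [10]]


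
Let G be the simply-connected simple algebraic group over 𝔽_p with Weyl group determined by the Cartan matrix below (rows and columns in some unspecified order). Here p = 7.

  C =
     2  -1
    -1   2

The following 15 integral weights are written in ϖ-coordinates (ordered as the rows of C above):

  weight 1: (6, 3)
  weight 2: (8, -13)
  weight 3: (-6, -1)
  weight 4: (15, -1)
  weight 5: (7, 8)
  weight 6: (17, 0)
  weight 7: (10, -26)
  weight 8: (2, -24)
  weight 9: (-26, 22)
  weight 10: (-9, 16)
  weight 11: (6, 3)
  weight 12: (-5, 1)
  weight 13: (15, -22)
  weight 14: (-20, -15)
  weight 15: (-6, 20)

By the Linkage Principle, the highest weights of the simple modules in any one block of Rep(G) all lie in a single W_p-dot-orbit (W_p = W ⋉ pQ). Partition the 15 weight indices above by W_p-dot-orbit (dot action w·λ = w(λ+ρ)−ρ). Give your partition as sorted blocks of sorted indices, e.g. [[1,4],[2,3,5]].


Cartan matrix: type A_2 (|W|=6); un-permuting the 2 rows.

λ_j+ρ reflected into Ā_7 (⟨·,θ^∨⟩≤7); 2-tuples as given:

  λ_1 → (3, 0) · λ_2 → (2, 2) · λ_3 → (0, 5) · λ_4 → (0, 5) · λ_5 → (1, 2) · λ_6 → (1, 2) · λ_7 → (3, 0) · λ_8 → (1, 2) · λ_9 → (2, 2) · λ_10 → (1, 2) · λ_11 → (3, 0) · λ_12 → (2, 2) · λ_13 → (0, 5) · λ_14 → (0, 5) · λ_15 → (0, 5)

Grouping the 15 weights by Ā_7-representative: 4 linkage classes.

[[1, 7, 11], [2, 9, 12], [3, 4, 13, 14, 15], [5, 6, 8, 10]]


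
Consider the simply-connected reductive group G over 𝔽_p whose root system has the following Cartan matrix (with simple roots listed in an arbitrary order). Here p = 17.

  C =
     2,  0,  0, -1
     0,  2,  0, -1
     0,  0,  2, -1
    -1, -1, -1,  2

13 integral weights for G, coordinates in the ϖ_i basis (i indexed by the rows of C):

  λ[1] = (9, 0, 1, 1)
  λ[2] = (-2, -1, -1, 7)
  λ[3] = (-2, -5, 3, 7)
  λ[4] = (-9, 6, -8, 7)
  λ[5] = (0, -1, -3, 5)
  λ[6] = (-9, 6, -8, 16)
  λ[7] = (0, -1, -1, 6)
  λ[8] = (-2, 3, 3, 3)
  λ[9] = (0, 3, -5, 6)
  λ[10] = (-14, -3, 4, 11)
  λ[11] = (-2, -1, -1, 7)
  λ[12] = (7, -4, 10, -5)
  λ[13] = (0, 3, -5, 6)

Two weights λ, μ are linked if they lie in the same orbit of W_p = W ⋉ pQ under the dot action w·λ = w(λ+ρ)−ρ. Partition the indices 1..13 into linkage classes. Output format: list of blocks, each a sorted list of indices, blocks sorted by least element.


Type D_4, rank 4, |W|=192; reorder rows/cols to standard.

Alcove-folded reps (p=17, 13 weights, presented ϖ-order):

  λ_1 → (10, 1, 2, 2)
  λ_2 → (1, 0, 0, 7)
  λ_3 → (1, 4, 4, 3)
  λ_4 → (1, 0, 0, 7)
  λ_5 → (1, 0, 2, 4)
  λ_6 → (1, 0, 0, 7)
  λ_7 → (1, 0, 0, 7)
  λ_8 → (1, 4, 4, 3)
  λ_9 → (1, 4, 4, 3)
  λ_10 → (10, 1, 2, 2)
  λ_11 → (1, 0, 0, 7)
  λ_12 → (1, 4, 4, 3)
  λ_13 → (1, 4, 4, 3)

The 13 indices split into 4 linkage classes (same alcove rep ⇔ same W_17-dot-orbit):

[[1, 10], [2, 4, 6, 7, 11], [3, 8, 9, 12, 13], [5]]


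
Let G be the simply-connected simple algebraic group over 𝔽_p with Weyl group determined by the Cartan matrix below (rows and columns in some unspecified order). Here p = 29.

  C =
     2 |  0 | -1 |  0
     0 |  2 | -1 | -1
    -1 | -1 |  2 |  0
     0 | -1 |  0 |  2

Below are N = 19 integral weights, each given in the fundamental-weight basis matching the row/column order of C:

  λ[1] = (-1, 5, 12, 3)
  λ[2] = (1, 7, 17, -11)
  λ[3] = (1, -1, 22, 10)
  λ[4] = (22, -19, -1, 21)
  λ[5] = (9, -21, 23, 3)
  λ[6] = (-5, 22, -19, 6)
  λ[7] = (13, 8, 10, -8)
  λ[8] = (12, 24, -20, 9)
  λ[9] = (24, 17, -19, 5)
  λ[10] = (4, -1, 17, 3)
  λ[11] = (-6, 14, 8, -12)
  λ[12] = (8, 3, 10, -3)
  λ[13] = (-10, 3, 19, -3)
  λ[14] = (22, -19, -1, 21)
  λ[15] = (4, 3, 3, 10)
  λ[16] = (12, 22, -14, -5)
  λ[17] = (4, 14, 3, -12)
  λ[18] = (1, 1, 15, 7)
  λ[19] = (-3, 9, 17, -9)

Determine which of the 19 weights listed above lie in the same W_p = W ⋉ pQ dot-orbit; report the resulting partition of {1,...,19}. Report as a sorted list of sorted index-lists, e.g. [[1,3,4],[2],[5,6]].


Dynkin diagram of C (from the 6 off-diagonal −1 entries): A_4.

Each λ_j+ρ reduced to Ā_29; 4-tuples below use C's row order:

    λ_1+ρ ↦ (0, 6, 13, 4)
    λ_2+ρ ↦ (2, 2, 16, 8)
    λ_3+ρ ↦ (5, 0, 18, 4)
    λ_4+ρ ↦ (5, 0, 18, 4)
    λ_5+ρ ↦ (5, 4, 4, 11)
    λ_6+ρ ↦ (17, 1, 4, 6)
    λ_7+ρ ↦ (9, 2, 11, 2)
    λ_8+ρ ↦ (0, 6, 13, 4)
    λ_9+ρ ↦ (5, 0, 18, 4)
    λ_10+ρ ↦ (5, 0, 18, 4)
    λ_11+ρ ↦ (5, 4, 4, 11)
    λ_12+ρ ↦ (9, 2, 11, 2)
    λ_13+ρ ↦ (9, 2, 11, 2)
    λ_14+ρ ↦ (5, 0, 18, 4)
    λ_15+ρ ↦ (5, 4, 4, 11)
    λ_16+ρ ↦ (0, 6, 13, 4)
    λ_17+ρ ↦ (5, 4, 4, 11)
    λ_18+ρ ↦ (2, 2, 16, 8)
    λ_19+ρ ↦ (2, 2, 16, 8)

Partition of {1..19} into 6 W_29-dot-orbits:

[[1, 8, 16], [2, 18, 19], [3, 4, 9, 10, 14], [5, 11, 15, 17], [6], [7, 12, 13]]


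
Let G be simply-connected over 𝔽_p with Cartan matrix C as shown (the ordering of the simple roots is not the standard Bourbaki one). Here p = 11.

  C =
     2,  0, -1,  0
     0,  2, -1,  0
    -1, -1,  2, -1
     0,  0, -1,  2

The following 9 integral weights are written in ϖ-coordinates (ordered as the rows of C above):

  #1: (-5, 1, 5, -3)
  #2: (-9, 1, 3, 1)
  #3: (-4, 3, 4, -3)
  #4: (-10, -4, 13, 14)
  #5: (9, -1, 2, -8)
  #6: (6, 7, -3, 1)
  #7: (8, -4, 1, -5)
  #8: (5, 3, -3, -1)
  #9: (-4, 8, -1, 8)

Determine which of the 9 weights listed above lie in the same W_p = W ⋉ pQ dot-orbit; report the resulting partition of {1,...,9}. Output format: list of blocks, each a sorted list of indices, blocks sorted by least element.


Cartan matrix: type D_4 (|W|=192); un-permuting the 4 rows.

Ā_11 reps of the 9 weights (D_4, coords as presented):

  [1] (4, 2, 0, 2)
  [2] (4, 2, 0, 2)
  [3] (3, 4, 0, 2)
  [4] (4, 2, 0, 2)
  [5] (4, 2, 2, 1)
  [6] (3, 4, 0, 2)
  [7] (4, 2, 2, 1)
  [8] (4, 2, 0, 2)
  [9] (4, 2, 0, 2)

Linkage partition of the 9 weights (3 classes, p=11):

[[1, 2, 4, 8, 9], [3, 6], [5, 7]]


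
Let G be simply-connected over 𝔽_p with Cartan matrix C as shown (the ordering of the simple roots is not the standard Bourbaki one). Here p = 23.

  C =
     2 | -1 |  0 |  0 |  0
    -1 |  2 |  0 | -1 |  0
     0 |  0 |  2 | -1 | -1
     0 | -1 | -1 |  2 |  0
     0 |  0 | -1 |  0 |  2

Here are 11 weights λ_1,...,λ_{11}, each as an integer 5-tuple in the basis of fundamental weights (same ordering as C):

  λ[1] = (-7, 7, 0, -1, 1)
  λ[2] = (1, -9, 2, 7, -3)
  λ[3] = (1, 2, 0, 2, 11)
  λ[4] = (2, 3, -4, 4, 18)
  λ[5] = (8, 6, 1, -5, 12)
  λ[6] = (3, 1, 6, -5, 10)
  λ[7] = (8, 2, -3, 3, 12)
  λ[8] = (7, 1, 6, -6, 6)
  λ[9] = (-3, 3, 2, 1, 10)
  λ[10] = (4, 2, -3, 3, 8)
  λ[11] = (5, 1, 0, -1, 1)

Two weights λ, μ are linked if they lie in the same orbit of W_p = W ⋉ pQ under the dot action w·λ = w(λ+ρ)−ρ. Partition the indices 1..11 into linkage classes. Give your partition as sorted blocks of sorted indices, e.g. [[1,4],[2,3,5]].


A_5 Cartan matrix, 5 simple roots permuted; ρ=(1,1,1,1,1).

Each λ_j+ρ reduced to Ā_23; 5-tuples below use C's row order:

  [1] (6, 2, 1, 0, 2) · [2] (6, 2, 1, 0, 2) · [3] (2, 3, 1, 3, 12) · [4] (2, 2, 3, 2, 11) · [5] (5, 3, 2, 2, 7) · [6] (2, 2, 3, 2, 11) · [7] (5, 3, 2, 2, 7) · [8] (5, 3, 2, 2, 7) · [9] (2, 2, 3, 2, 11) · [10] (5, 3, 2, 2, 7) · [11] (6, 2, 1, 0, 2)

Linkage partition of the 11 weights (4 classes, p=23):

[[1, 2, 11], [3], [4, 6, 9], [5, 7, 8, 10]]


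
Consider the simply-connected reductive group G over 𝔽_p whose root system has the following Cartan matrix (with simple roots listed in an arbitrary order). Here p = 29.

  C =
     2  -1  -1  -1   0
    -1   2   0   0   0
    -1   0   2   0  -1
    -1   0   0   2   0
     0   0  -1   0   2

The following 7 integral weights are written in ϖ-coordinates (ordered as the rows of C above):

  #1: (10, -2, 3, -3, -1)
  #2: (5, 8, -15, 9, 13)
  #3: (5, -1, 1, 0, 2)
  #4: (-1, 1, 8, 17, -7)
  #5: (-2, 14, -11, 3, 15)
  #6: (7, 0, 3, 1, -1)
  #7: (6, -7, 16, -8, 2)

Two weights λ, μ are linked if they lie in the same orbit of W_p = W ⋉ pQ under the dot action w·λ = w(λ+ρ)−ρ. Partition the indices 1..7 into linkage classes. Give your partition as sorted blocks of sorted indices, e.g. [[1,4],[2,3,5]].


C ↔ D_5 under row/col permutation; |W(D_5)| = 1920.

Alcove-folded reps (p=29, 7 weights, presented ϖ-order):

    1: (8, 1, 4, 2, 0)
    2: (8, 1, 4, 2, 0)
    3: (6, 0, 2, 1, 3)
    4: (0, 2, 0, 18, 6)
    5: (3, 4, 1, 7, 5)
    6: (8, 1, 4, 2, 0)
    7: (6, 0, 2, 1, 3)

Linkage partition of the 7 weights (4 classes, p=29):

[[1, 2, 6], [3, 7], [4], [5]]


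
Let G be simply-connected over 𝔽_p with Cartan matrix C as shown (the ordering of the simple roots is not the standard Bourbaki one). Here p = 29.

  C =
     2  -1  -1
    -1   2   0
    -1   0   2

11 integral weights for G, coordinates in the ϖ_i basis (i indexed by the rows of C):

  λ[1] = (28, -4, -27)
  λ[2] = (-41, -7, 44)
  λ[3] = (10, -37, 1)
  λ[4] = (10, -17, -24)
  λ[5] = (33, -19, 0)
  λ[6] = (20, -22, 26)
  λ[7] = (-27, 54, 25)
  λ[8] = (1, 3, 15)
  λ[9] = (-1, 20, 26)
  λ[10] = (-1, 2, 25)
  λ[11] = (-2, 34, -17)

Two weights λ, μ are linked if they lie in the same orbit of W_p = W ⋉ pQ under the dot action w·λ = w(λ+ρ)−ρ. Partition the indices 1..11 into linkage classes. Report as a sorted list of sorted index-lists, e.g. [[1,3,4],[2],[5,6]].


Root system A_3: the 3×3 matrix C matches after relabeling.

λ_j+ρ reflected into Ā_29 (⟨·,θ^∨⟩≤29); 3-tuples as given:

  [1] (0, 3, 26) · [2] (11, 12, 5) · [3] (2, 4, 16) · [4] (11, 12, 5) · [5] (11, 12, 5) · [6] (0, 2, 8) · [7] (0, 3, 26) · [8] (2, 4, 16) · [9] (0, 2, 8) · [10] (0, 3, 26) · [11] (11, 12, 5)

4 distinct reps among the 11 weights ⇒ 4 W_29-linkage classes:

[[1, 7, 10], [2, 4, 5, 11], [3, 8], [6, 9]]


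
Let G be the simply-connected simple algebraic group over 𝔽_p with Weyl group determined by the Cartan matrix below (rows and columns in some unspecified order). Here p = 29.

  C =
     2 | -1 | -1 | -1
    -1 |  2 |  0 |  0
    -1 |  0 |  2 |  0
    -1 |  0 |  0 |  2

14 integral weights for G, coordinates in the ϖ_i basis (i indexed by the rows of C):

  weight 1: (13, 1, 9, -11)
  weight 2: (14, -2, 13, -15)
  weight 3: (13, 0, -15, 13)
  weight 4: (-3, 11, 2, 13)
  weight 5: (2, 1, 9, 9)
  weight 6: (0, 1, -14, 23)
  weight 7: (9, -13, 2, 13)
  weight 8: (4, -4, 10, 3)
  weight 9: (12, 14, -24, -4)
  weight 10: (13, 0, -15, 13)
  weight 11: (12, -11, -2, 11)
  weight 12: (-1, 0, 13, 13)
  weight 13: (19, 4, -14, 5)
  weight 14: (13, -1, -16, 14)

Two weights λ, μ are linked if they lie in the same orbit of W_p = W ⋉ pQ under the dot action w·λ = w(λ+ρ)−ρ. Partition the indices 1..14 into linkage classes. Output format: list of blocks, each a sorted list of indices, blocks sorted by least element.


Cartan matrix: type D_4 (|W|=192); un-permuting the 4 rows.

λ_j+ρ reflected into Ā_29 (⟨·,θ^∨⟩≤29); 4-tuples as given:

  1: (3, 2, 10, 10)
  2: (0, 1, 14, 14)
  3: (0, 1, 14, 14)
  4: (2, 10, 1, 12)
  5: (3, 2, 10, 10)
  6: (2, 10, 1, 12)
  7: (2, 10, 1, 12)
  8: (2, 3, 11, 4)
  9: (3, 2, 10, 10)
  10: (0, 1, 14, 14)
  11: (2, 10, 1, 12)
  12: (0, 1, 14, 14)
  13: (2, 3, 11, 4)
  14: (0, 1, 14, 14)

The 14 indices split into 4 linkage classes (same alcove rep ⇔ same W_29-dot-orbit):

[[1, 5, 9], [2, 3, 10, 12, 14], [4, 6, 7, 11], [8, 13]]


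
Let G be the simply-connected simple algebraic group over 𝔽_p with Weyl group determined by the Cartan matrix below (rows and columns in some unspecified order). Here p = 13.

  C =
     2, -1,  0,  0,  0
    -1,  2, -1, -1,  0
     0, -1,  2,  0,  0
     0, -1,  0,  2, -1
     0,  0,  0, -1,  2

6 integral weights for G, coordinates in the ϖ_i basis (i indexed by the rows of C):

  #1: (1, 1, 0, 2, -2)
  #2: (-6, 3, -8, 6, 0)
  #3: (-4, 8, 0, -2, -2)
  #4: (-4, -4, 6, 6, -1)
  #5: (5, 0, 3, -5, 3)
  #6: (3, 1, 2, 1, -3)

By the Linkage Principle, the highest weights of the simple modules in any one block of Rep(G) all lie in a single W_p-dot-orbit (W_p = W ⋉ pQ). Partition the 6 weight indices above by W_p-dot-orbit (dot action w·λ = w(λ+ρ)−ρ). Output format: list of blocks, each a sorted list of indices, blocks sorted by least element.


Root system D_5: the 5×5 matrix C matches after relabeling.

Folding the 6 weights λ_j+ρ into Ā_13 (reps in the given 5-coord order):

    1: (2, 2, 1, 2, 1)
    2: (3, 3, 1, 1, 0)
    3: (3, 3, 1, 1, 0)
    4: (3, 3, 1, 1, 0)
    5: (3, 3, 1, 1, 0)
    6: (4, 2, 3, 0, 2)

3 distinct reps among the 6 weights ⇒ 3 W_13-linkage classes:

[[1], [2, 3, 4, 5], [6]]


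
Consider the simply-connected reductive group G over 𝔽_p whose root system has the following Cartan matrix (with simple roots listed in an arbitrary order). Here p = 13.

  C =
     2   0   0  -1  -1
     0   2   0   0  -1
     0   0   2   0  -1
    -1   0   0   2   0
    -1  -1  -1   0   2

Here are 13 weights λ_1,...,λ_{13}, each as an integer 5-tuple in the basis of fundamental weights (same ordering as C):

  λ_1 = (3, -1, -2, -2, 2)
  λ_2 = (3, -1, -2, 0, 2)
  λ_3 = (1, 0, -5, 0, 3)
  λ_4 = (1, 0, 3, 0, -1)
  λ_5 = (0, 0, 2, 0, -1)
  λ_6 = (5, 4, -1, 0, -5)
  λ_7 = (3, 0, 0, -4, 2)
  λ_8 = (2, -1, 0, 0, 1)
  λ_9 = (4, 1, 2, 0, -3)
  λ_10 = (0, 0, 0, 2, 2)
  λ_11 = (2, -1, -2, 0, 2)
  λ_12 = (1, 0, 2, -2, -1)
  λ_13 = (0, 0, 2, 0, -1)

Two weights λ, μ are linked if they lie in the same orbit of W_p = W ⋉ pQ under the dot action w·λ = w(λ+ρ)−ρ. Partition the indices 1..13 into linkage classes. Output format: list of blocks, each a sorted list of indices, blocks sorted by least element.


D_5 Cartan matrix, 5 simple roots permuted; ρ=(1,1,1,1,1).

W_13-reps of the 13 weights in Ā_13 (same 5-coord order as C):

  [1] (3, 0, 1, 1, 2)
  [2] (3, 0, 1, 1, 2)
  [3] (2, 1, 4, 1, 0)
  [4] (2, 1, 4, 1, 0)
  [5] (1, 1, 3, 1, 0)
  [6] (2, 1, 4, 1, 0)
  [7] (1, 1, 1, 3, 3)
  [8] (3, 0, 1, 1, 2)
  [9] (3, 0, 1, 1, 2)
  [10] (1, 1, 1, 3, 3)
  [11] (3, 0, 1, 1, 2)
  [12] (1, 1, 3, 1, 0)
  [13] (1, 1, 3, 1, 0)

These 13 weights hit 4 W_13-dot-orbits; sizes (5, 3, 3, 2):

[[1, 2, 8, 9, 11], [3, 4, 6], [5, 12, 13], [7, 10]]


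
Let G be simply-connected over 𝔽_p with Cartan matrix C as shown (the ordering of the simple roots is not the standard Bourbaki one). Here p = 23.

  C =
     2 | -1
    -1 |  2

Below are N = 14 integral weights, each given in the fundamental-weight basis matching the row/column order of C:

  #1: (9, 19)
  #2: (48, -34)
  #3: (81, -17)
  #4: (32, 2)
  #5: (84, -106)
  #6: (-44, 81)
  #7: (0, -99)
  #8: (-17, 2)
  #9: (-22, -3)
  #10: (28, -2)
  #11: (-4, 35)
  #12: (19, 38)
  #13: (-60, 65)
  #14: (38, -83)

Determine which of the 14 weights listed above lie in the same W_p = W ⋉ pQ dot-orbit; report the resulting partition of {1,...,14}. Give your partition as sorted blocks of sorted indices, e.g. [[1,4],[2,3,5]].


Type A_2, rank 2, |W|=6; reorder rows/cols to standard.

Each λ_j+ρ reduced to Ā_23; 2-tuples below use C's row order:

  λ_1+ρ ↦ (3, 13) · λ_2+ρ ↦ (7, 3) · λ_3+ρ ↦ (3, 13) · λ_4+ρ ↦ (10, 10) · λ_5+ρ ↦ (7, 3) · λ_6+ρ ↦ (7, 3) · λ_7+ρ ↦ (17, 5) · λ_8+ρ ↦ (3, 13) · λ_9+ρ ↦ (2, 21) · λ_10+ρ ↦ (17, 5) · λ_11+ρ ↦ (10, 10) · λ_12+ρ ↦ (3, 13) · λ_13+ρ ↦ (7, 3) · λ_14+ρ ↦ (7, 3)

These 14 weights hit 5 W_23-dot-orbits; sizes (4, 5, 2, 2, 1):

[[1, 3, 8, 12], [2, 5, 6, 13, 14], [4, 11], [7, 10], [9]]


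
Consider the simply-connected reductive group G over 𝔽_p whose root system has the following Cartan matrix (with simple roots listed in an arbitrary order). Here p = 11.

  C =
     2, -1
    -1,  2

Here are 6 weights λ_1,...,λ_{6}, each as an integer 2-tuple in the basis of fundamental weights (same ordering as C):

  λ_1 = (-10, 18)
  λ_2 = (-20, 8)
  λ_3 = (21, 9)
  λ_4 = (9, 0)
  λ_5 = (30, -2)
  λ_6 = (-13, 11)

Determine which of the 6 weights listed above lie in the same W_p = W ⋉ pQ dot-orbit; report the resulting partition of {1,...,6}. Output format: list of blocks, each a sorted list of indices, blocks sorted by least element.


Root system A_2: the 2×2 matrix C matches after relabeling.

λ_j+ρ reflected into Ā_11 (⟨·,θ^∨⟩≤11); 2-tuples as given:

  λ_1 → (1, 2);  λ_2 → (1, 2);  λ_3 → (10, 1);  λ_4 → (10, 1);  λ_5 → (1, 2);  λ_6 → (10, 1)

Linkage partition of the 6 weights (2 classes, p=11):

[[1, 2, 5], [3, 4, 6]]


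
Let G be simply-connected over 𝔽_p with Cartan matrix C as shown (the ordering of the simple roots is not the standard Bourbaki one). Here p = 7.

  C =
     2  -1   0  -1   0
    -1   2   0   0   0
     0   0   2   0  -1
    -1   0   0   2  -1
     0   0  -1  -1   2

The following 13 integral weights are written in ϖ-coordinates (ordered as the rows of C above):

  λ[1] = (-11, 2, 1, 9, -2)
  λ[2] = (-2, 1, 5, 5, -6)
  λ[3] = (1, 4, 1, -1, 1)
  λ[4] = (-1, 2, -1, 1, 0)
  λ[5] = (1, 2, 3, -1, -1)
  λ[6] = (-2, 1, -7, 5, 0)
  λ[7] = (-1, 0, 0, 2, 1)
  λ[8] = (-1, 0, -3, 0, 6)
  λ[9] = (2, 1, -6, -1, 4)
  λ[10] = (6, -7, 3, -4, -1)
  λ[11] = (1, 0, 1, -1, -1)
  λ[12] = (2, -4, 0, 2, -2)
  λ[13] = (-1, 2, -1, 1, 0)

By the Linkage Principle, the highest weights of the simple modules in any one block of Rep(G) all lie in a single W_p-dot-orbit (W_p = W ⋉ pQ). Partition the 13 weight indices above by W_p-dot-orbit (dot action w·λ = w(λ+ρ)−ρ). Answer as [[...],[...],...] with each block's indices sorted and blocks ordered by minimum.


Root system A_5: the 5×5 matrix C matches after relabeling.

λ_j+ρ reflected into Ā_7 (⟨·,θ^∨⟩≤7); 5-tuples as given:

  λ_1+ρ ↦ (0, 3, 0, 2, 1)
  λ_2+ρ ↦ (1, 0, 0, 0, 5)
  λ_3+ρ ↦ (2, 1, 2, 0, 0)
  λ_4+ρ ↦ (0, 3, 0, 2, 1)
  λ_5+ρ ↦ (2, 1, 2, 0, 0)
  λ_6+ρ ↦ (1, 0, 0, 0, 5)
  λ_7+ρ ↦ (0, 1, 1, 3, 2)
  λ_8+ρ ↦ (1, 0, 0, 0, 5)
  λ_9+ρ ↦ (2, 1, 2, 0, 0)
  λ_10+ρ ↦ (0, 3, 0, 2, 1)
  λ_11+ρ ↦ (2, 1, 2, 0, 0)
  λ_12+ρ ↦ (0, 3, 0, 2, 1)
  λ_13+ρ ↦ (0, 3, 0, 2, 1)

Grouping the 13 weights by Ā_7-representative: 4 linkage classes.

[[1, 4, 10, 12, 13], [2, 6, 8], [3, 5, 9, 11], [7]]


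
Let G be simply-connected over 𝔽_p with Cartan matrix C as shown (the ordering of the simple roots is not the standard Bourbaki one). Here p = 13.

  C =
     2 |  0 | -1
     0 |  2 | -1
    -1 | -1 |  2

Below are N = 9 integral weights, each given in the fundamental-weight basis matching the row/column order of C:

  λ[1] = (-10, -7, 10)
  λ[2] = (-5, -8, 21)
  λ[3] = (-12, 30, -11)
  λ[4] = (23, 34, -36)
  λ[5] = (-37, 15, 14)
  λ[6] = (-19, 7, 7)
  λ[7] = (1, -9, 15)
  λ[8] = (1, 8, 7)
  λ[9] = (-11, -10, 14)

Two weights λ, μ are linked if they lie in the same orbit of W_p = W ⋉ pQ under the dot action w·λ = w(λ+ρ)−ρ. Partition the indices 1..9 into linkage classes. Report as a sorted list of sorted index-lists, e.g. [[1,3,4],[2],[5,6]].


Cartan matrix: type A_3 (|W|=24); un-permuting the 3 rows.

Folding the 9 weights λ_j+ρ into Ā_13 (reps in the given 3-coord order):

    λ_1+ρ ↦ (5, 2, 4)
    λ_2+ρ ↦ (5, 2, 4)
    λ_3+ρ ↦ (3, 3, 5)
    λ_4+ρ ↦ (9, 2, 0)
    λ_5+ρ ↦ (3, 3, 5)
    λ_6+ρ ↦ (3, 3, 5)
    λ_7+ρ ↦ (3, 3, 5)
    λ_8+ρ ↦ (4, 3, 4)
    λ_9+ρ ↦ (4, 3, 4)

4 distinct reps among the 9 weights ⇒ 4 W_13-linkage classes:

[[1, 2], [3, 5, 6, 7], [4], [8, 9]]


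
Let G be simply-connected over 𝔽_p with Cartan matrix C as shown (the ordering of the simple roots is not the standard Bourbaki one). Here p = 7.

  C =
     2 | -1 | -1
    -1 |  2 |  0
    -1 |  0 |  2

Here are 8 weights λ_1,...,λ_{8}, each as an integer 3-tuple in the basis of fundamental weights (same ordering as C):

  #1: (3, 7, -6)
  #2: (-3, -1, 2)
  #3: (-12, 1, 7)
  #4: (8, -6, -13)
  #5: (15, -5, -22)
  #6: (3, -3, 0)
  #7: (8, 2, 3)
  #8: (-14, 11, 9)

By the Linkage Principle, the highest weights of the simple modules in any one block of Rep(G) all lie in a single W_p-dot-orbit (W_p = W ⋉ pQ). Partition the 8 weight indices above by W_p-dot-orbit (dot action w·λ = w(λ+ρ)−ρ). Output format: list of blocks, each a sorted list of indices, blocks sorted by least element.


Cartan matrix: type A_3 (|W|=24); un-permuting the 3 rows.

Alcove-folded reps (p=7, 8 weights, presented ϖ-order):

    1: (0, 2, 1)
    2: (0, 2, 1)
    3: (1, 3, 1)
    4: (2, 2, 1)
    5: (2, 0, 3)
    6: (2, 2, 1)
    7: (2, 2, 1)
    8: (1, 3, 1)

Linkage partition of the 8 weights (4 classes, p=7):

[[1, 2], [3, 8], [4, 6, 7], [5]]


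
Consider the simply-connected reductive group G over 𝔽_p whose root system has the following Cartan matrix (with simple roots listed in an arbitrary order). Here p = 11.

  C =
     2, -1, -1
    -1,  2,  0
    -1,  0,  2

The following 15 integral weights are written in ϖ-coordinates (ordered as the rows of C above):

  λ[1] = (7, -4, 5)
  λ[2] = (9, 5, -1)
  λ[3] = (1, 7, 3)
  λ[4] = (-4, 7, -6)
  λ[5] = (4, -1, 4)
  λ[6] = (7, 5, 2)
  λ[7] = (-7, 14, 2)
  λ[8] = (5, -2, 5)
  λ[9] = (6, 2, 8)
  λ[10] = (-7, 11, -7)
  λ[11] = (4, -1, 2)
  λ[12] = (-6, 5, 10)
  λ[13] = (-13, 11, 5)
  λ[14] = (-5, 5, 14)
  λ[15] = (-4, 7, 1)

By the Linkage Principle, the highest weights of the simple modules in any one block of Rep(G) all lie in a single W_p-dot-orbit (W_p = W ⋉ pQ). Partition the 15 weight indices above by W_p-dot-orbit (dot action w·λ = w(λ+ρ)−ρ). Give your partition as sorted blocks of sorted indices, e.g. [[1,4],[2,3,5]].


Root system A_3: the 3×3 matrix C matches after relabeling.

W_11-reps of the 15 weights in Ā_11 (same 3-coord order as C):

    λ_1+ρ ↦ (5, 0, 3)
    λ_2+ρ ↦ (5, 1, 5)
    λ_3+ρ ↦ (2, 5, 1)
    λ_4+ρ ↦ (5, 0, 3)
    λ_5+ρ ↦ (5, 0, 5)
    λ_6+ρ ↦ (5, 0, 3)
    λ_7+ρ ↦ (2, 5, 1)
    λ_8+ρ ↦ (5, 0, 5)
    λ_9+ρ ↦ (2, 5, 1)
    λ_10+ρ ↦ (5, 1, 5)
    λ_11+ρ ↦ (5, 0, 3)
    λ_12+ρ ↦ (5, 0, 5)
    λ_13+ρ ↦ (5, 1, 5)
    λ_14+ρ ↦ (0, 4, 5)
    λ_15+ρ ↦ (2, 5, 1)

5 distinct reps among the 15 weights ⇒ 5 W_11-linkage classes:

[[1, 4, 6, 11], [2, 10, 13], [3, 7, 9, 15], [5, 8, 12], [14]]
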